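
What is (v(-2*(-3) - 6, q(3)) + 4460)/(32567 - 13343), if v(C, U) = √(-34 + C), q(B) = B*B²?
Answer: 1115/4806 + I*√34/19224 ≈ 0.232 + 0.00030332*I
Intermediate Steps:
q(B) = B³
(v(-2*(-3) - 6, q(3)) + 4460)/(32567 - 13343) = (√(-34 + (-2*(-3) - 6)) + 4460)/(32567 - 13343) = (√(-34 + (6 - 6)) + 4460)/19224 = (√(-34 + 0) + 4460)*(1/19224) = (√(-34) + 4460)*(1/19224) = (I*√34 + 4460)*(1/19224) = (4460 + I*√34)*(1/19224) = 1115/4806 + I*√34/19224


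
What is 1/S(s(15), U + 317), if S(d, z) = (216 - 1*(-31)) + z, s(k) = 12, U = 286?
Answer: 1/850 ≈ 0.0011765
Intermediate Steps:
S(d, z) = 247 + z (S(d, z) = (216 + 31) + z = 247 + z)
1/S(s(15), U + 317) = 1/(247 + (286 + 317)) = 1/(247 + 603) = 1/850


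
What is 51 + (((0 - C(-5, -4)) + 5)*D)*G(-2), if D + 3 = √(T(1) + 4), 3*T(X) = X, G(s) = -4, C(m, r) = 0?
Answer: 111 - 20*√39/3 ≈ 69.367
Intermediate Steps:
T(X) = X/3
D = -3 + √39/3 (D = -3 + √((⅓)*1 + 4) = -3 + √(⅓ + 4) = -3 + √(13/3) = -3 + √39/3 ≈ -0.91833)
51 + (((0 - C(-5, -4)) + 5)*D)*G(-2) = 51 + (((0 - 1*0) + 5)*(-3 + √39/3))*(-4) = 51 + (((0 + 0) + 5)*(-3 + √39/3))*(-4) = 51 + ((0 + 5)*(-3 + √39/3))*(-4) = 51 + (5*(-3 + √39/3))*(-4) = 51 + (-15 + 5*√39/3)*(-4) = 51 + (60 - 20*√39/3) = 111 - 20*√39/3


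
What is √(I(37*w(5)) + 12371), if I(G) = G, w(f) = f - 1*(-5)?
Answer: √12741 ≈ 112.88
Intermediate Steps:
w(f) = 5 + f (w(f) = f + 5 = 5 + f)
√(I(37*w(5)) + 12371) = √(37*(5 + 5) + 12371) = √(37*10 + 12371) = √(370 + 12371) = √12741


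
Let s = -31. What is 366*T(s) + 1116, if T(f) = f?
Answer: -10230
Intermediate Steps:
366*T(s) + 1116 = 366*(-31) + 1116 = -11346 + 1116 = -10230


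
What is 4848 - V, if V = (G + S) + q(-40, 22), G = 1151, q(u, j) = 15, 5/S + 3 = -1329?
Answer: 4904429/1332 ≈ 3682.0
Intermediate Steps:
S = -5/1332 (S = 5/(-3 - 1329) = 5/(-1332) = 5*(-1/1332) = -5/1332 ≈ -0.0037538)
V = 1553107/1332 (V = (1151 - 5/1332) + 15 = 1533127/1332 + 15 = 1553107/1332 ≈ 1166.0)
4848 - V = 4848 - 1*1553107/1332 = 4848 - 1553107/1332 = 4904429/1332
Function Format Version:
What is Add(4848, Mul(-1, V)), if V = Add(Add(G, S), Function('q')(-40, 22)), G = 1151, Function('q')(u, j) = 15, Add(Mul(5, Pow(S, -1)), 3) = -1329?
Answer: Rational(4904429, 1332) ≈ 3682.0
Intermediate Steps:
S = Rational(-5, 1332) (S = Mul(5, Pow(Add(-3, -1329), -1)) = Mul(5, Pow(-1332, -1)) = Mul(5, Rational(-1, 1332)) = Rational(-5, 1332) ≈ -0.0037538)
V = Rational(1553107, 1332) (V = Add(Add(1151, Rational(-5, 1332)), 15) = Add(Rational(1533127, 1332), 15) = Rational(1553107, 1332) ≈ 1166.0)
Add(4848, Mul(-1, V)) = Add(4848, Mul(-1, Rational(1553107, 1332))) = Add(4848, Rational(-1553107, 1332)) = Rational(4904429, 1332)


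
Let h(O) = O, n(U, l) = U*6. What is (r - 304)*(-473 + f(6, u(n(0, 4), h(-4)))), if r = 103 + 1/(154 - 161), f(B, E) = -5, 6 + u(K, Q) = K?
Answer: 673024/7 ≈ 96146.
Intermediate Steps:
n(U, l) = 6*U
u(K, Q) = -6 + K
r = 720/7 (r = 103 + 1/(-7) = 103 - ⅐ = 720/7 ≈ 102.86)
(r - 304)*(-473 + f(6, u(n(0, 4), h(-4)))) = (720/7 - 304)*(-473 - 5) = -1408/7*(-478) = 673024/7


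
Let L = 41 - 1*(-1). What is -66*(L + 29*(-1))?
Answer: -858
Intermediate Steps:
L = 42 (L = 41 + 1 = 42)
-66*(L + 29*(-1)) = -66*(42 + 29*(-1)) = -66*(42 - 29) = -66*13 = -858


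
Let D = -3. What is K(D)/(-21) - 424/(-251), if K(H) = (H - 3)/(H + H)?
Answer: 8653/5271 ≈ 1.6416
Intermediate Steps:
K(H) = (-3 + H)/(2*H) (K(H) = (-3 + H)/((2*H)) = (-3 + H)*(1/(2*H)) = (-3 + H)/(2*H))
K(D)/(-21) - 424/(-251) = ((1/2)*(-3 - 3)/(-3))/(-21) - 424/(-251) = ((1/2)*(-1/3)*(-6))*(-1/21) - 424*(-1/251) = 1*(-1/21) + 424/251 = -1/21 + 424/251 = 8653/5271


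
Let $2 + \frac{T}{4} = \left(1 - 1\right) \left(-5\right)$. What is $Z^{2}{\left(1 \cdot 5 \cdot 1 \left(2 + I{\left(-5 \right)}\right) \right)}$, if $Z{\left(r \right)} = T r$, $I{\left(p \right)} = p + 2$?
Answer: $1600$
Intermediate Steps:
$T = -8$ ($T = -8 + 4 \left(1 - 1\right) \left(-5\right) = -8 + 4 \cdot 0 \left(-5\right) = -8 + 4 \cdot 0 = -8 + 0 = -8$)
$I{\left(p \right)} = 2 + p$
$Z{\left(r \right)} = - 8 r$
$Z^{2}{\left(1 \cdot 5 \cdot 1 \left(2 + I{\left(-5 \right)}\right) \right)} = \left(- 8 \cdot 1 \cdot 5 \cdot 1 \left(2 + \left(2 - 5\right)\right)\right)^{2} = \left(- 8 \cdot 5 \cdot 1 \left(2 - 3\right)\right)^{2} = \left(- 8 \cdot 5 \left(-1\right)\right)^{2} = \left(\left(-8\right) \left(-5\right)\right)^{2} = 40^{2} = 1600$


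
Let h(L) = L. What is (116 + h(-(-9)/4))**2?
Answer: 223729/16 ≈ 13983.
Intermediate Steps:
(116 + h(-(-9)/4))**2 = (116 - (-9)/4)**2 = (116 - 3*(-3/4))**2 = (116 + 9/4)**2 = (473/4)**2 = 223729/16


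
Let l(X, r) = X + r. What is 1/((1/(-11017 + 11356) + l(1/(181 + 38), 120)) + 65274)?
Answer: 8249/539435168 ≈ 1.5292e-5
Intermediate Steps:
1/((1/(-11017 + 11356) + l(1/(181 + 38), 120)) + 65274) = 1/((1/(-11017 + 11356) + (1/(181 + 38) + 120)) + 65274) = 1/((1/339 + (1/219 + 120)) + 65274) = 1/((1/339 + 26281/219) + 65274) = 1/(989942/8249 + 65274) = 1/(539435168/8249) = 8249/539435168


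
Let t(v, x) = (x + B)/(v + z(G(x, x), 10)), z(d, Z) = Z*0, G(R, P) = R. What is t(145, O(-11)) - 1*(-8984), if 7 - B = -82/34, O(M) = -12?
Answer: 22145516/2465 ≈ 8984.0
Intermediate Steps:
z(d, Z) = 0
B = 160/17 (B = 7 - (-82)/34 = 7 - 1*(-41/17) = 7 + 41/17 = 160/17 ≈ 9.4118)
t(v, x) = (160/17 + x)/v (t(v, x) = (x + 160/17)/(v + 0) = (160/17 + x)/v)
t(145, O(-11)) - 1*(-8984) = (160/17 - 12)/145 - 1*(-8984) = (1/145)*(-44/17) + 8984 = -44/2465 + 8984 = 22145516/2465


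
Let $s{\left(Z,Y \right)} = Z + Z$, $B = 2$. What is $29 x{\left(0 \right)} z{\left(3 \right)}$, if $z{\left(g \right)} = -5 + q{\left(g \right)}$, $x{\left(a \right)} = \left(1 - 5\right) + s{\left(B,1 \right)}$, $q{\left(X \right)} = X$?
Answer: $0$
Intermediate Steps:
$s{\left(Z,Y \right)} = 2 Z$
$x{\left(a \right)} = 0$ ($x{\left(a \right)} = \left(1 - 5\right) + 2 \cdot 2 = -4 + 4 = 0$)
$z{\left(g \right)} = -5 + g$
$29 x{\left(0 \right)} z{\left(3 \right)} = 29 \cdot 0 \left(-5 + 3\right) = 0 \left(-2\right) = 0$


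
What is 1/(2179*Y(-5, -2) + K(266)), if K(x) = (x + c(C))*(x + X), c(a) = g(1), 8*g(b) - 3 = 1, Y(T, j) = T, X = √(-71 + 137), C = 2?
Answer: 3636/217854095 - 533*√66/7189185135 ≈ 1.6088e-5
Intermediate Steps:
X = √66 ≈ 8.1240
g(b) = ½ (g(b) = 3/8 + (⅛)*1 = 3/8 + ⅛ = ½)
c(a) = ½
K(x) = (½ + x)*(x + √66) (K(x) = (x + ½)*(x + √66) = (½ + x)*(x + √66))
1/(2179*Y(-5, -2) + K(266)) = 1/(2179*(-5) + (266² + (½)*266 + √66/2 + 266*√66)) = 1/(-10895 + (70756 + 133 + √66/2 + 266*√66)) = 1/(-10895 + (70889 + 533*√66/2)) = 1/(59994 + 533*√66/2)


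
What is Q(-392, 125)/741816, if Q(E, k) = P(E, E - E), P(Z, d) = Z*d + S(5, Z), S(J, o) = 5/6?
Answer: 5/4450896 ≈ 1.1234e-6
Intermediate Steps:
S(J, o) = 5/6 (S(J, o) = 5*(1/6) = 5/6)
P(Z, d) = 5/6 + Z*d (P(Z, d) = Z*d + 5/6 = 5/6 + Z*d)
Q(E, k) = 5/6 (Q(E, k) = 5/6 + E*(E - E) = 5/6 + E*0 = 5/6 + 0 = 5/6)
Q(-392, 125)/741816 = (5/6)/741816 = (5/6)*(1/741816) = 5/4450896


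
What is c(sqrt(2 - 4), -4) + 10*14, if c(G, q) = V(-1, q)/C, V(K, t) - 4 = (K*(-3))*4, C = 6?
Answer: 428/3 ≈ 142.67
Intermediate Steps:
V(K, t) = 4 - 12*K (V(K, t) = 4 + (K*(-3))*4 = 4 - 3*K*4 = 4 - 12*K)
c(G, q) = 8/3 (c(G, q) = (4 - 12*(-1))/6 = (4 + 12)*(1/6) = 16*(1/6) = 8/3)
c(sqrt(2 - 4), -4) + 10*14 = 8/3 + 10*14 = 8/3 + 140 = 428/3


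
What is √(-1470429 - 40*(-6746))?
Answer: I*√1200589 ≈ 1095.7*I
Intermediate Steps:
√(-1470429 - 40*(-6746)) = √(-1470429 + 269840) = √(-1200589) = I*√1200589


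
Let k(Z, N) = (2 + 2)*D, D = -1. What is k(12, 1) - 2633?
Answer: -2637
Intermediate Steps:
k(Z, N) = -4 (k(Z, N) = (2 + 2)*(-1) = 4*(-1) = -4)
k(12, 1) - 2633 = -4 - 2633 = -2637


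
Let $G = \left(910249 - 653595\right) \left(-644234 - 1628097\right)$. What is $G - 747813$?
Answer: $-583203588287$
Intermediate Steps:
$G = -583202840474$ ($G = 256654 \left(-2272331\right) = -583202840474$)
$G - 747813 = -583202840474 - 747813 = -583203588287$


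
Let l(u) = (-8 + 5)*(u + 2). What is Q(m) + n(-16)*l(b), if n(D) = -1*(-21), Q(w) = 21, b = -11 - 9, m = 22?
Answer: 1155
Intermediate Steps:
b = -20
l(u) = -6 - 3*u (l(u) = -3*(2 + u) = -6 - 3*u)
n(D) = 21
Q(m) + n(-16)*l(b) = 21 + 21*(-6 - 3*(-20)) = 21 + 21*(-6 + 60) = 21 + 21*54 = 21 + 1134 = 1155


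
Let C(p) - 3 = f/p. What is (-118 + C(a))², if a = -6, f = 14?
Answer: 123904/9 ≈ 13767.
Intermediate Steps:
C(p) = 3 + 14/p
(-118 + C(a))² = (-118 + (3 + 14/(-6)))² = (-118 + (3 + 14*(-⅙)))² = (-118 + (3 - 7/3))² = (-118 + ⅔)² = (-352/3)² = 123904/9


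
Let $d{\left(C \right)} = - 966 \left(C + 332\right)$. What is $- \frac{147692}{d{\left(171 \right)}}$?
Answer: $\frac{73846}{242949} \approx 0.30396$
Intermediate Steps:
$d{\left(C \right)} = -320712 - 966 C$ ($d{\left(C \right)} = - 966 \left(332 + C\right) = -320712 - 966 C$)
$- \frac{147692}{d{\left(171 \right)}} = - \frac{147692}{-320712 - 165186} = - \frac{147692}{-485898} = \left(-147692\right) \left(- \frac{1}{485898}\right) = \frac{73846}{242949}$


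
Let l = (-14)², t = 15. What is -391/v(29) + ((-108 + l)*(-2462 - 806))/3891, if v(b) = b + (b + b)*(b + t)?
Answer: -743775685/10042671 ≈ -74.062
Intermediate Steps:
l = 196
v(b) = b + 2*b*(15 + b) (v(b) = b + (b + b)*(b + 15) = b + (2*b)*(15 + b) = b + 2*b*(15 + b))
-391/v(29) + ((-108 + l)*(-2462 - 806))/3891 = -391*1/(29*(31 + 2*29)) + ((-108 + 196)*(-2462 - 806))/3891 = -391*1/(29*(31 + 58)) + (88*(-3268))*(1/3891) = -391/(29*89) - 287584*1/3891 = -391/2581 - 287584/3891 = -743775685/10042671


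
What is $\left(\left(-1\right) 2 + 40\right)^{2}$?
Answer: $1444$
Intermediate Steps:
$\left(\left(-1\right) 2 + 40\right)^{2} = \left(-2 + 40\right)^{2} = 38^{2} = 1444$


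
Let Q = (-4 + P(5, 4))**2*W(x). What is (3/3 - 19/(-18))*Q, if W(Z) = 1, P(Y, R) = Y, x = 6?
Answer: 37/18 ≈ 2.0556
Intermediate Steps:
Q = 1 (Q = (-4 + 5)**2*1 = 1**2*1 = 1*1 = 1)
(3/3 - 19/(-18))*Q = (3/3 - 19/(-18))*1 = (3*(1/3) - 19*(-1/18))*1 = (1 + 19/18)*1 = (37/18)*1 = 37/18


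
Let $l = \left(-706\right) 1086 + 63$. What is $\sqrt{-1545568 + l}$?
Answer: $i \sqrt{2312221} \approx 1520.6 i$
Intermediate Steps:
$l = -766653$ ($l = -766716 + 63 = -766653$)
$\sqrt{-1545568 + l} = \sqrt{-1545568 - 766653} = \sqrt{-2312221} = i \sqrt{2312221}$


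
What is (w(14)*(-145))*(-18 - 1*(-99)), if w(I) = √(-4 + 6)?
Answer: -11745*√2 ≈ -16610.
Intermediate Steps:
w(I) = √2
(w(14)*(-145))*(-18 - 1*(-99)) = (√2*(-145))*(-18 - 1*(-99)) = (-145*√2)*(-18 + 99) = -145*√2*81 = -11745*√2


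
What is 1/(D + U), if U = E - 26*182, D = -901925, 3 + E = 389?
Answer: -1/906271 ≈ -1.1034e-6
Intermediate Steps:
E = 386 (E = -3 + 389 = 386)
U = -4346 (U = 386 - 26*182 = 386 - 4732 = -4346)
1/(D + U) = 1/(-901925 - 4346) = 1/(-906271) = -1/906271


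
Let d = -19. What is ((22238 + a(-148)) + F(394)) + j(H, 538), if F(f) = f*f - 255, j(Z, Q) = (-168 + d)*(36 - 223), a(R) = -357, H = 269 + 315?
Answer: 211831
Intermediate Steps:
H = 584
j(Z, Q) = 34969 (j(Z, Q) = (-168 - 19)*(36 - 223) = -187*(-187) = 34969)
F(f) = -255 + f² (F(f) = f² - 255 = -255 + f²)
((22238 + a(-148)) + F(394)) + j(H, 538) = ((22238 - 357) + (-255 + 394²)) + 34969 = (21881 + (-255 + 155236)) + 34969 = (21881 + 154981) + 34969 = 176862 + 34969 = 211831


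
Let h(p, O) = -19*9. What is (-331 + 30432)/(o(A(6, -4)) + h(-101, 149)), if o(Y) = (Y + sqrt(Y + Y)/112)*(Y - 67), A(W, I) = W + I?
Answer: -1685656/16921 ≈ -99.619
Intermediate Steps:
A(W, I) = I + W
h(p, O) = -171
o(Y) = (-67 + Y)*(Y + sqrt(2)*sqrt(Y)/112) (o(Y) = (Y + sqrt(2*Y)*(1/112))*(-67 + Y) = (Y + (sqrt(2)*sqrt(Y))*(1/112))*(-67 + Y) = (Y + sqrt(2)*sqrt(Y)/112)*(-67 + Y) = (-67 + Y)*(Y + sqrt(2)*sqrt(Y)/112))
(-331 + 30432)/(o(A(6, -4)) + h(-101, 149)) = (-331 + 30432)/(((-4 + 6)**2 - 67*(-4 + 6) - 67*sqrt(2)*sqrt(-4 + 6)/112 + sqrt(2)*(-4 + 6)**(3/2)/112) - 171) = 30101/((2**2 - 67*2 - 67*sqrt(2)*sqrt(2)/112 + sqrt(2)*2**(3/2)/112) - 171) = 30101/((4 - 134 - 67/56 + sqrt(2)*(2*sqrt(2))/112) - 171) = 30101/((4 - 134 - 67/56 + 1/28) - 171) = 30101/(-7345/56 - 171) = 30101/(-16921/56) = 30101*(-56/16921) = -1685656/16921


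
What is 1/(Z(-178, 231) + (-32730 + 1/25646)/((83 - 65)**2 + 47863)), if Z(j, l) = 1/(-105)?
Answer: -129759399210/89372129597 ≈ -1.4519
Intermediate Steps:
Z(j, l) = -1/105
1/(Z(-178, 231) + (-32730 + 1/25646)/((83 - 65)**2 + 47863)) = 1/(-1/105 + (-32730 + 1/25646)/((83 - 65)**2 + 47863)) = 1/(-1/105 + (-32730 + 1/25646)/(18**2 + 47863)) = 1/(-1/105 - 839393579/(25646*(324 + 47863))) = 1/(-1/105 - 839393579/25646/48187) = 1/(-1/105 - 839393579/25646*1/48187) = 1/(-1/105 - 839393579/1235803802) = 1/(-89372129597/129759399210) = -129759399210/89372129597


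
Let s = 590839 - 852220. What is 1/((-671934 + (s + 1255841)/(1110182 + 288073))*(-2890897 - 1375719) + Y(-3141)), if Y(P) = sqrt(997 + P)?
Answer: 14012721341205088266267/40172809067552009842027200874322758 - 78204681801*I*sqrt(134)/160691236270208039368108803497291032 ≈ 3.4881e-13 - 5.6337e-24*I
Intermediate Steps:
s = -261381
1/((-671934 + (s + 1255841)/(1110182 + 288073))*(-2890897 - 1375719) + Y(-3141)) = 1/((-671934 + (-261381 + 1255841)/(1110182 + 288073))*(-2890897 - 1375719) + sqrt(997 - 3141)) = 1/((-671934 + 994460/1398255)*(-4266616) + sqrt(-2144)) = 1/((-671934 + 994460*(1/1398255))*(-4266616) + 4*I*sqrt(134)) = 1/((-671934 + 198892/279651)*(-4266616) + 4*I*sqrt(134)) = 1/(-187906816142/279651*(-4266616) + 4*I*sqrt(134)) = 1/(801726228260515472/279651 + 4*I*sqrt(134))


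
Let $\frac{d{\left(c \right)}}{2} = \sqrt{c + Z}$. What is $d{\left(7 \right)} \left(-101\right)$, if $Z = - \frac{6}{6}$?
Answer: $- 202 \sqrt{6} \approx -494.8$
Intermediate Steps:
$Z = -1$ ($Z = \left(-6\right) \frac{1}{6} = -1$)
$d{\left(c \right)} = 2 \sqrt{-1 + c}$ ($d{\left(c \right)} = 2 \sqrt{c - 1} = 2 \sqrt{-1 + c}$)
$d{\left(7 \right)} \left(-101\right) = 2 \sqrt{-1 + 7} \left(-101\right) = 2 \sqrt{6} \left(-101\right) = - 202 \sqrt{6}$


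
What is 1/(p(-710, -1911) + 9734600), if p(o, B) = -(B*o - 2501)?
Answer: 1/8380291 ≈ 1.1933e-7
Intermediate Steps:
p(o, B) = 2501 - B*o (p(o, B) = -(-2501 + B*o) = 2501 - B*o)
1/(p(-710, -1911) + 9734600) = 1/((2501 - 1*(-1911)*(-710)) + 9734600) = 1/((2501 - 1356810) + 9734600) = 1/(-1354309 + 9734600) = 1/8380291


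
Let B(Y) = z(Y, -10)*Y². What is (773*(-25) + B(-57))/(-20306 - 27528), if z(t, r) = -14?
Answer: 64811/47834 ≈ 1.3549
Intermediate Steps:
B(Y) = -14*Y²
(773*(-25) + B(-57))/(-20306 - 27528) = (773*(-25) - 14*(-57)²)/(-20306 - 27528) = (-19325 - 14*3249)/(-47834) = (-19325 - 45486)*(-1/47834) = -64811*(-1/47834) = 64811/47834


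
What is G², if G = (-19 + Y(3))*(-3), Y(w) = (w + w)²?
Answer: 2601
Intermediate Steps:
Y(w) = 4*w² (Y(w) = (2*w)² = 4*w²)
G = -51 (G = (-19 + 4*3²)*(-3) = (-19 + 4*9)*(-3) = (-19 + 36)*(-3) = 17*(-3) = -51)
G² = (-51)² = 2601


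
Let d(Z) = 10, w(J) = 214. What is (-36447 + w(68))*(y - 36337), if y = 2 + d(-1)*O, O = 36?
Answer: 1303482175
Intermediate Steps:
y = 362 (y = 2 + 10*36 = 2 + 360 = 362)
(-36447 + w(68))*(y - 36337) = (-36447 + 214)*(362 - 36337) = -36233*(-35975) = 1303482175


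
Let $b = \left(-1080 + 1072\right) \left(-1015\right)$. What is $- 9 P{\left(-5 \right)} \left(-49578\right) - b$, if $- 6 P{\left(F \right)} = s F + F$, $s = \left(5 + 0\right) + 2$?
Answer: $2966560$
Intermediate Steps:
$s = 7$ ($s = 5 + 2 = 7$)
$P{\left(F \right)} = - \frac{4 F}{3}$ ($P{\left(F \right)} = - \frac{7 F + F}{6} = - \frac{8 F}{6} = - \frac{4 F}{3}$)
$b = 8120$ ($b = \left(-8\right) \left(-1015\right) = 8120$)
$- 9 P{\left(-5 \right)} \left(-49578\right) - b = - 9 \left(\left(- \frac{4}{3}\right) \left(-5\right)\right) \left(-49578\right) - 8120 = \left(-9\right) \frac{20}{3} \left(-49578\right) - 8120 = \left(-60\right) \left(-49578\right) - 8120 = 2974680 - 8120 = 2966560$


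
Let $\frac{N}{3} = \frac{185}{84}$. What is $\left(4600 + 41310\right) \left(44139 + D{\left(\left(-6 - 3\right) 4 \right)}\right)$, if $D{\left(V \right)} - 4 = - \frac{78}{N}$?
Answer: $\frac{74964336322}{37} \approx 2.0261 \cdot 10^{9}$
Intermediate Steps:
$N = \frac{185}{28}$ ($N = 3 \cdot \frac{185}{84} = \frac{185}{28} \approx 6.6071$)
$D{\left(V \right)} = - \frac{1444}{185}$ ($D{\left(V \right)} = 4 - \frac{78}{\frac{185}{28}} = 4 - \frac{2184}{185} = - \frac{1444}{185}$)
$\left(4600 + 41310\right) \left(44139 + D{\left(\left(-6 - 3\right) 4 \right)}\right) = \left(4600 + 41310\right) \left(44139 - \frac{1444}{185}\right) = 45910 \cdot \frac{8164271}{185} = \frac{74964336322}{37}$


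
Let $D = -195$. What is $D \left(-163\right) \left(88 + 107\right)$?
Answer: $6198075$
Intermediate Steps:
$D \left(-163\right) \left(88 + 107\right) = \left(-195\right) \left(-163\right) \left(88 + 107\right) = 31785 \cdot 195 = 6198075$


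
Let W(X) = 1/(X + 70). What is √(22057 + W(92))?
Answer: √7146470/18 ≈ 148.52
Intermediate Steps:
W(X) = 1/(70 + X)
√(22057 + W(92)) = √(22057 + 1/(70 + 92)) = √(22057 + 1/162) = √(3573235/162) = √7146470/18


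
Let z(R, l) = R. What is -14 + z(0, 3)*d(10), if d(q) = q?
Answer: -14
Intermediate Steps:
-14 + z(0, 3)*d(10) = -14 + 0*10 = -14 + 0 = -14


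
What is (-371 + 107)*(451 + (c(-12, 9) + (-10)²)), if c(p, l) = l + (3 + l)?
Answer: -151008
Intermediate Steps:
c(p, l) = 3 + 2*l
(-371 + 107)*(451 + (c(-12, 9) + (-10)²)) = (-371 + 107)*(451 + ((3 + 2*9) + (-10)²)) = -264*(451 + ((3 + 18) + 100)) = -264*(451 + (21 + 100)) = -264*(451 + 121) = -264*572 = -151008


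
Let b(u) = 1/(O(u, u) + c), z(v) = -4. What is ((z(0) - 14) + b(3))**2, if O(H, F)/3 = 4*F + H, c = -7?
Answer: 466489/1444 ≈ 323.05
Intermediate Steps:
O(H, F) = 3*H + 12*F (O(H, F) = 3*(4*F + H) = 3*(H + 4*F) = 3*H + 12*F)
b(u) = 1/(-7 + 15*u) (b(u) = 1/((3*u + 12*u) - 7) = 1/(15*u - 7) = 1/(-7 + 15*u))
((z(0) - 14) + b(3))**2 = ((-4 - 14) + 1/(-7 + 15*3))**2 = (-18 + 1/(-7 + 45))**2 = (-18 + 1/38)**2 = (-683/38)**2 = 466489/1444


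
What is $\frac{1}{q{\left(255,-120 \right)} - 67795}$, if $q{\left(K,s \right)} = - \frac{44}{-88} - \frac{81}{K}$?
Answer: $- \frac{170}{11525119} \approx -1.475 \cdot 10^{-5}$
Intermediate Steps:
$q{\left(K,s \right)} = \frac{1}{2} - \frac{81}{K}$ ($q{\left(K,s \right)} = \left(-44\right) \left(- \frac{1}{88}\right) - \frac{81}{K} = \frac{1}{2} - \frac{81}{K}$)
$\frac{1}{q{\left(255,-120 \right)} - 67795} = \frac{1}{\frac{-162 + 255}{2 \cdot 255} - 67795} = \frac{1}{\frac{1}{2} \cdot \frac{1}{255} \cdot 93 - 67795} = \frac{1}{\frac{31}{170} - 67795} = \frac{1}{- \frac{11525119}{170}} = - \frac{170}{11525119}$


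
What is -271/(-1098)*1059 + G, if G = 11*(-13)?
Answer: 43325/366 ≈ 118.37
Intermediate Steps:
G = -143
-271/(-1098)*1059 + G = -271/(-1098)*1059 - 143 = -271*(-1/1098)*1059 - 143 = (271/1098)*1059 - 143 = 95663/366 - 143 = 43325/366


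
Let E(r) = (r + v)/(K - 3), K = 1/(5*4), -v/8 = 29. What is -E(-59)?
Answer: -5820/59 ≈ -98.644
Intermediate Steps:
v = -232 (v = -8*29 = -232)
K = 1/20 ≈ 0.050000
E(r) = 4640/59 - 20*r/59 (E(r) = (r - 232)/(1/20 - 3) = (-232 + r)/(-59/20) = (-232 + r)*(-20/59) = 4640/59 - 20*r/59)
-E(-59) = -(4640/59 - 20/59*(-59)) = -(4640/59 + 20) = -1*5820/59 = -5820/59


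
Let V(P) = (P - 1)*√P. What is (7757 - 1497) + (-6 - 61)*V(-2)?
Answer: 6260 + 201*I*√2 ≈ 6260.0 + 284.26*I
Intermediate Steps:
V(P) = √P*(-1 + P) (V(P) = (-1 + P)*√P = √P*(-1 + P))
(7757 - 1497) + (-6 - 61)*V(-2) = (7757 - 1497) + (-6 - 61)*(√(-2)*(-1 - 2)) = 6260 - 67*I*√2*(-3) = 6260 - (-201)*I*√2 = 6260 + 201*I*√2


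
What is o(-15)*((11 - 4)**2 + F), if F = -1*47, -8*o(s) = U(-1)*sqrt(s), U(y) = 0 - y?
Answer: -I*sqrt(15)/4 ≈ -0.96825*I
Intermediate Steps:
U(y) = -y
o(s) = -sqrt(s)/8 (o(s) = -(-1*(-1))*sqrt(s)/8 = -sqrt(s)/8)
F = -47
o(-15)*((11 - 4)**2 + F) = (-I*sqrt(15)/8)*((11 - 4)**2 - 47) = (-I*sqrt(15)/8)*(7**2 - 47) = (-I*sqrt(15)/8)*(49 - 47) = -I*sqrt(15)/8*2 = -I*sqrt(15)/4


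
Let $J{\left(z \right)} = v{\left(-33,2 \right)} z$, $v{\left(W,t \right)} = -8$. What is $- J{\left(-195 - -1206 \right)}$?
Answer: $8088$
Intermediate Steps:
$J{\left(z \right)} = - 8 z$
$- J{\left(-195 - -1206 \right)} = - \left(-8\right) \left(-195 - -1206\right) = - \left(-8\right) \left(-195 + 1206\right) = - \left(-8\right) 1011 = \left(-1\right) \left(-8088\right) = 8088$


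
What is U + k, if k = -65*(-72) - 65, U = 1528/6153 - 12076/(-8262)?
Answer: 39115910809/8472681 ≈ 4616.7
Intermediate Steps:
U = 14487994/8472681 (U = 1528*(1/6153) - 12076*(-1/8262) = 1528/6153 + 6038/4131 = 14487994/8472681 ≈ 1.7100)
k = 4615 (k = 4680 - 65 = 4615)
U + k = 14487994/8472681 + 4615 = 39115910809/8472681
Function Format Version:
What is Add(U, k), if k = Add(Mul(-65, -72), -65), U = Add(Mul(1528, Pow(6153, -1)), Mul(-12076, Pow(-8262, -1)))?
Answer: Rational(39115910809, 8472681) ≈ 4616.7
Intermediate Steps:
U = Rational(14487994, 8472681) (U = Add(Mul(1528, Rational(1, 6153)), Mul(-12076, Rational(-1, 8262))) = Add(Rational(1528, 6153), Rational(6038, 4131)) = Rational(14487994, 8472681) ≈ 1.7100)
k = 4615 (k = Add(4680, -65) = 4615)
Add(U, k) = Add(Rational(14487994, 8472681), 4615) = Rational(39115910809, 8472681)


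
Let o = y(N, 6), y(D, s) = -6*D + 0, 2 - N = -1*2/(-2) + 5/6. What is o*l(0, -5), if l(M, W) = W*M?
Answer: 0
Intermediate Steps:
l(M, W) = M*W
N = ⅙ (N = 2 - (-1*2/(-2) + 5/6) = 2 - (-2*(-½) + 5*(⅙)) = 2 - (1 + ⅚) = 2 - 1*11/6 = 2 - 11/6 = ⅙ ≈ 0.16667)
y(D, s) = -6*D
o = -1 (o = -6*⅙ = -1)
o*l(0, -5) = -0*(-5) = -1*0 = 0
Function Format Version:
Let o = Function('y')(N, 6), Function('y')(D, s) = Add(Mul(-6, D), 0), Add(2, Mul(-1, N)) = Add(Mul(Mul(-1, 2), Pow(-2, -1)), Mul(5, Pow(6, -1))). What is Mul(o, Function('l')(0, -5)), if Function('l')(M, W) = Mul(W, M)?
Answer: 0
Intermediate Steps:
Function('l')(M, W) = Mul(M, W)
N = Rational(1, 6) (N = Add(2, Mul(-1, Add(Mul(Mul(-1, 2), Pow(-2, -1)), Mul(5, Pow(6, -1))))) = Add(2, Mul(-1, Add(Mul(-2, Rational(-1, 2)), Mul(5, Rational(1, 6))))) = Add(2, Mul(-1, Add(1, Rational(5, 6)))) = Add(2, Mul(-1, Rational(11, 6))) = Add(2, Rational(-11, 6)) = Rational(1, 6) ≈ 0.16667)
Function('y')(D, s) = Mul(-6, D)
o = -1 (o = Mul(-6, Rational(1, 6)) = -1)
Mul(o, Function('l')(0, -5)) = Mul(-1, Mul(0, -5)) = Mul(-1, 0) = 0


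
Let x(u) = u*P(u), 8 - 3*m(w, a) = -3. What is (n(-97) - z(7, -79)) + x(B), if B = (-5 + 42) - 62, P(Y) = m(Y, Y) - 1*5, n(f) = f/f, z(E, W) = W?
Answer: 340/3 ≈ 113.33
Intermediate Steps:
n(f) = 1
m(w, a) = 11/3 (m(w, a) = 8/3 - 1/3*(-3) = 8/3 + 1 = 11/3)
P(Y) = -4/3 (P(Y) = 11/3 - 1*5 = 11/3 - 5 = -4/3)
B = -25 (B = 37 - 62 = -25)
x(u) = -4*u/3 (x(u) = u*(-4/3) = -4*u/3)
(n(-97) - z(7, -79)) + x(B) = (1 - 1*(-79)) - 4/3*(-25) = (1 + 79) + 100/3 = 80 + 100/3 = 340/3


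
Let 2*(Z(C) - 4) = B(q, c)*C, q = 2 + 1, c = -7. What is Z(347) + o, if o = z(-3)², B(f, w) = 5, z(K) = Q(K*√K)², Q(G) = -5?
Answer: 2993/2 ≈ 1496.5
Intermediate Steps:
q = 3
z(K) = 25 (z(K) = (-5)² = 25)
o = 625 (o = 25² = 625)
Z(C) = 4 + 5*C/2 (Z(C) = 4 + (5*C)/2 = 4 + 5*C/2)
Z(347) + o = (4 + (5/2)*347) + 625 = (4 + 1735/2) + 625 = 1743/2 + 625 = 2993/2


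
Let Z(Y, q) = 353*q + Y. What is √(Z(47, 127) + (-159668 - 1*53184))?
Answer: I*√167974 ≈ 409.85*I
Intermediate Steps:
Z(Y, q) = Y + 353*q
√(Z(47, 127) + (-159668 - 1*53184)) = √((47 + 353*127) + (-159668 - 1*53184)) = √((47 + 44831) + (-159668 - 53184)) = √(44878 - 212852) = √(-167974) = I*√167974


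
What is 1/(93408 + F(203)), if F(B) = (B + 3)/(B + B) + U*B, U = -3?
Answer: 203/18838300 ≈ 1.0776e-5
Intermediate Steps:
F(B) = -3*B + (3 + B)/(2*B) (F(B) = (B + 3)/(B + B) - 3*B = (3 + B)/((2*B)) - 3*B = (3 + B)*(1/(2*B)) - 3*B = (3 + B)/(2*B) - 3*B = -3*B + (3 + B)/(2*B))
1/(93408 + F(203)) = 1/(93408 + (½)*(3 + 203*(1 - 6*203))/203) = 1/(93408 + (½)*(1/203)*(3 + 203*(1 - 1218))) = 1/(93408 + (½)*(1/203)*(3 + 203*(-1217))) = 1/(93408 + (½)*(1/203)*(3 - 247051)) = 1/(93408 + (½)*(1/203)*(-247048)) = 1/(93408 - 123524/203) = 1/(18838300/203) = 203/18838300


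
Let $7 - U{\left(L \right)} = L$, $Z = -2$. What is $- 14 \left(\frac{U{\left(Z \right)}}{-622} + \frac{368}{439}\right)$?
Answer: $- \frac{1574615}{136529} \approx -11.533$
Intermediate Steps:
$U{\left(L \right)} = 7 - L$
$- 14 \left(\frac{U{\left(Z \right)}}{-622} + \frac{368}{439}\right) = - 14 \left(\frac{7 - -2}{-622} + \frac{368}{439}\right) = - 14 \left(\left(7 + 2\right) \left(- \frac{1}{622}\right) + 368 \cdot \frac{1}{439}\right) = - 14 \left(9 \left(- \frac{1}{622}\right) + \frac{368}{439}\right) = - 14 \left(- \frac{9}{622} + \frac{368}{439}\right) = \left(-14\right) \frac{224945}{273058} = - \frac{1574615}{136529}$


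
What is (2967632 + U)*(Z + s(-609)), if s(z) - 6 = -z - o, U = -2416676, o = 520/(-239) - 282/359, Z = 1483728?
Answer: 70168856901186876/85801 ≈ 8.1781e+11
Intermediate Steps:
o = -254078/85801 (o = 520*(-1/239) - 282*1/359 = -520/239 - 282/359 = -254078/85801 ≈ -2.9612)
s(z) = 768884/85801 - z (s(z) = 6 + (-z - 1*(-254078/85801)) = 6 + (-z + 254078/85801) = 6 + (254078/85801 - z) = 768884/85801 - z)
(2967632 + U)*(Z + s(-609)) = (2967632 - 2416676)*(1483728 + (768884/85801 - 1*(-609))) = 550956*(1483728 + (768884/85801 + 609)) = 550956*(1483728 + 53021693/85801) = 550956*(127358367821/85801) = 70168856901186876/85801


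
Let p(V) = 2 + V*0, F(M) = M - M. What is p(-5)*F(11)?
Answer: 0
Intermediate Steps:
F(M) = 0
p(V) = 2 (p(V) = 2 + 0 = 2)
p(-5)*F(11) = 2*0 = 0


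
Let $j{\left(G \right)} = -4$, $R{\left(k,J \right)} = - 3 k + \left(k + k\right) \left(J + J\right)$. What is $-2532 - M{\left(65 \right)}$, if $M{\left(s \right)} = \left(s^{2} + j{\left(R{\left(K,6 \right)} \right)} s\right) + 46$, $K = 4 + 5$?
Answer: $-6543$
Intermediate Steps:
$K = 9$
$R{\left(k,J \right)} = - 3 k + 4 J k$ ($R{\left(k,J \right)} = - 3 k + 2 k 2 J = - 3 k + 4 J k$)
$M{\left(s \right)} = 46 + s^{2} - 4 s$ ($M{\left(s \right)} = \left(s^{2} - 4 s\right) + 46 = 46 + s^{2} - 4 s$)
$-2532 - M{\left(65 \right)} = -2532 - \left(46 + 65^{2} - 260\right) = -2532 - \left(46 + 4225 - 260\right) = -2532 - 4011 = -6543$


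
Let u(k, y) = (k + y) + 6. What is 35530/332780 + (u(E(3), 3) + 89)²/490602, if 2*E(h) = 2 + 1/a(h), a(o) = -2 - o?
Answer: 14775771517/116616095400 ≈ 0.12670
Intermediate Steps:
E(h) = 1 + 1/(2*(-2 - h)) (E(h) = (2 + 1/(-2 - h))/2 = 1 + 1/(2*(-2 - h)))
u(k, y) = 6 + k + y
35530/332780 + (u(E(3), 3) + 89)²/490602 = 35530/332780 + ((6 + (3/2 + 3)/(2 + 3) + 3) + 89)²/490602 = 35530*(1/332780) + ((6 + (9/2)/5 + 3) + 89)²*(1/490602) = 3553/33278 + ((6 + (⅕)*(9/2) + 3) + 89)²*(1/490602) = 3553/33278 + ((6 + 9/10 + 3) + 89)²*(1/490602) = 3553/33278 + (99/10 + 89)²*(1/490602) = 3553/33278 + (989/10)²*(1/490602) = 3553/33278 + (978121/100)*(1/490602) = 3553/33278 + 978121/49060200 = 14775771517/116616095400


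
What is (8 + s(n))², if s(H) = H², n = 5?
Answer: 1089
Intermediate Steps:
(8 + s(n))² = (8 + 5²)² = (8 + 25)² = 33² = 1089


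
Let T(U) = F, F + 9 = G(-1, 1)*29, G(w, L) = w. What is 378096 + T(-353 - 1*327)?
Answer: 378058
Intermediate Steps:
F = -38 (F = -9 - 1*29 = -9 - 29 = -38)
T(U) = -38
378096 + T(-353 - 1*327) = 378096 - 38 = 378058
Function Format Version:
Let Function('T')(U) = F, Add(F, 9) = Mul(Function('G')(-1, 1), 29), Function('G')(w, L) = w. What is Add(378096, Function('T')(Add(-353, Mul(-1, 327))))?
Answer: 378058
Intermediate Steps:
F = -38 (F = Add(-9, Mul(-1, 29)) = Add(-9, -29) = -38)
Function('T')(U) = -38
Add(378096, Function('T')(Add(-353, Mul(-1, 327)))) = Add(378096, -38) = 378058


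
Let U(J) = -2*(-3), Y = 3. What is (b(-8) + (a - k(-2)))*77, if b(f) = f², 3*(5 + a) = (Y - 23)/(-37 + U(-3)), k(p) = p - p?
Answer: 424039/93 ≈ 4559.6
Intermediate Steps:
k(p) = 0
U(J) = 6
a = -445/93 (a = -5 + ((3 - 23)/(-37 + 6))/3 = -5 + (-20/(-31))/3 = -5 + (-20*(-1/31))/3 = -5 + (⅓)*(20/31) = -5 + 20/93 = -445/93 ≈ -4.7849)
(b(-8) + (a - k(-2)))*77 = ((-8)² + (-445/93 - 1*0))*77 = (64 + (-445/93 + 0))*77 = (64 - 445/93)*77 = (5507/93)*77 = 424039/93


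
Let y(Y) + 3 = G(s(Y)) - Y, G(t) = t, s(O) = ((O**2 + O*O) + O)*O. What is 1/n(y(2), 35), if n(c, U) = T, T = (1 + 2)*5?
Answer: 1/15 ≈ 0.066667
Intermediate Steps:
T = 15 (T = 3*5 = 15)
s(O) = O*(O + 2*O**2) (s(O) = ((O**2 + O**2) + O)*O = (2*O**2 + O)*O = (O + 2*O**2)*O = O*(O + 2*O**2))
y(Y) = -3 - Y + Y**2*(1 + 2*Y) (y(Y) = -3 + (Y**2*(1 + 2*Y) - Y) = -3 + (-Y + Y**2*(1 + 2*Y)) = -3 - Y + Y**2*(1 + 2*Y))
n(c, U) = 15
1/n(y(2), 35) = 1/15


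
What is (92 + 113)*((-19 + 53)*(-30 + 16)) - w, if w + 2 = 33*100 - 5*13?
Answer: -100813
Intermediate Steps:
w = 3233 (w = -2 + (33*100 - 5*13) = -2 + (3300 - 65) = -2 + 3235 = 3233)
(92 + 113)*((-19 + 53)*(-30 + 16)) - w = (92 + 113)*((-19 + 53)*(-30 + 16)) - 1*3233 = 205*(34*(-14)) - 3233 = 205*(-476) - 3233 = -97580 - 3233 = -100813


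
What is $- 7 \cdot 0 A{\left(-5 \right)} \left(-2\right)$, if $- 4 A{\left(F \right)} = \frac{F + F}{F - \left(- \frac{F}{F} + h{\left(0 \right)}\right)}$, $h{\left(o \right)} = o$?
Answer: $0$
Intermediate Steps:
$A{\left(F \right)} = - \frac{F}{2 \left(1 + F\right)}$ ($A{\left(F \right)} = - \frac{\left(F + F\right) \frac{1}{F + \left(\frac{F}{F} - 0\right)}}{4} = - \frac{2 F \frac{1}{F + \left(1 + 0\right)}}{4} = - \frac{2 F \frac{1}{F + 1}}{4} = - \frac{2 F \frac{1}{1 + F}}{4} = - \frac{F}{2 \left(1 + F\right)}$)
$- 7 \cdot 0 A{\left(-5 \right)} \left(-2\right) = - 7 \cdot 0 \left(\left(-1\right) \left(-5\right) \frac{1}{2 + 2 \left(-5\right)}\right) \left(-2\right) = - 7 \cdot 0 \left(\left(-1\right) \left(-5\right) \frac{1}{2 - 10}\right) \left(-2\right) = - 7 \cdot 0 \left(\left(-1\right) \left(-5\right) \frac{1}{-8}\right) \left(-2\right) = - 7 \cdot 0 \left(\left(-1\right) \left(-5\right) \left(- \frac{1}{8}\right)\right) \left(-2\right) = - 7 \cdot 0 \left(- \frac{5}{8}\right) \left(-2\right) = - 7 \cdot 0 \left(-2\right) = \left(-7\right) 0 = 0$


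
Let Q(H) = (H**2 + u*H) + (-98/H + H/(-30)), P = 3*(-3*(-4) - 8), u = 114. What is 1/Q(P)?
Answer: 30/45103 ≈ 0.00066514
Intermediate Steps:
P = 12 (P = 3*(12 - 8) = 3*4 = 12)
Q(H) = H**2 - 98/H + 3419*H/30 (Q(H) = (H**2 + 114*H) + (-98/H + H/(-30)) = (H**2 + 114*H) + (-98/H + H*(-1/30)) = (H**2 + 114*H) + (-98/H - H/30) = H**2 - 98/H + 3419*H/30)
1/Q(P) = 1/(12**2 - 98/12 + (3419/30)*12) = 1/(144 - 98*1/12 + 6838/5) = 1/(144 - 49/6 + 6838/5) = 1/(45103/30) = 30/45103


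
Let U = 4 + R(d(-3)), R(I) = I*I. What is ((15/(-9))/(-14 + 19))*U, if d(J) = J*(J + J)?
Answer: -328/3 ≈ -109.33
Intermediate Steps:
d(J) = 2*J² (d(J) = J*(2*J) = 2*J²)
R(I) = I²
U = 328 (U = 4 + (2*(-3)²)² = 4 + (2*9)² = 4 + 18² = 4 + 324 = 328)
((15/(-9))/(-14 + 19))*U = ((15/(-9))/(-14 + 19))*328 = ((15*(-⅑))/5)*328 = -5/3*⅕*328 = -⅓*328 = -328/3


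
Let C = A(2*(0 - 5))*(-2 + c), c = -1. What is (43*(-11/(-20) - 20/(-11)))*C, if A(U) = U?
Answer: 67209/22 ≈ 3055.0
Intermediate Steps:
C = 30 (C = (2*(0 - 5))*(-2 - 1) = (2*(-5))*(-3) = -10*(-3) = 30)
(43*(-11/(-20) - 20/(-11)))*C = (43*(-11/(-20) - 20/(-11)))*30 = (43*(-11*(-1/20) - 20*(-1/11)))*30 = (43*(11/20 + 20/11))*30 = (43*(521/220))*30 = (22403/220)*30 = 67209/22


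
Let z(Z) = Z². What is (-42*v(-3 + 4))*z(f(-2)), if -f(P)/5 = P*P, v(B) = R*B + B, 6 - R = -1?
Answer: -134400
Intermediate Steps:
R = 7 (R = 6 - 1*(-1) = 6 + 1 = 7)
v(B) = 8*B (v(B) = 7*B + B = 8*B)
f(P) = -5*P² (f(P) = -5*P*P = -5*P²)
(-42*v(-3 + 4))*z(f(-2)) = (-336*(-3 + 4))*(-5*(-2)²)² = (-336)*(-5*4)² = -42*8*(-20)² = -336*400 = -134400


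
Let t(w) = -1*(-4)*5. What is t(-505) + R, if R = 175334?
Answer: 175354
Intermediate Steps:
t(w) = 20 (t(w) = 4*5 = 20)
t(-505) + R = 20 + 175334 = 175354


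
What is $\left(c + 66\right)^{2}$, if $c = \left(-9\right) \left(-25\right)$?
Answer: $84681$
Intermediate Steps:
$c = 225$
$\left(c + 66\right)^{2} = \left(225 + 66\right)^{2} = 291^{2} = 84681$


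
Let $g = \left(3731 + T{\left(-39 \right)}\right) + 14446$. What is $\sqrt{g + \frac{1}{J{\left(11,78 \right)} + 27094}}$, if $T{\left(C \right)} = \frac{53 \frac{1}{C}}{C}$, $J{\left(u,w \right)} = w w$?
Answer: $\frac{\sqrt{30433553184526418}}{1293942} \approx 134.82$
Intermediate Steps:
$J{\left(u,w \right)} = w^{2}$
$T{\left(C \right)} = \frac{53}{C^{2}}$
$g = \frac{27647270}{1521}$ ($g = \left(3731 + \frac{53}{1521}\right) + 14446 = \frac{5674904}{1521} + 14446 = \frac{27647270}{1521} \approx 18177.0$)
$\sqrt{g + \frac{1}{J{\left(11,78 \right)} + 27094}} = \sqrt{\frac{27647270}{1521} + \frac{1}{78^{2} + 27094}} = \sqrt{\frac{27647270}{1521} + \frac{1}{6084 + 27094}} = \sqrt{\frac{27647270}{1521} + \frac{1}{33178}} = \sqrt{\frac{917281125581}{50463738}} = \frac{\sqrt{30433553184526418}}{1293942}$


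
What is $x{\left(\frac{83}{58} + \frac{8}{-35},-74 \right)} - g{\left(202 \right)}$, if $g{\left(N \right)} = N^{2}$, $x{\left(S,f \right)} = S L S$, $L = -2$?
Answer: $- \frac{84080560281}{2060450} \approx -40807.0$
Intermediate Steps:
$x{\left(S,f \right)} = - 2 S^{2}$ ($x{\left(S,f \right)} = S \left(-2\right) S = - 2 S S = - 2 S^{2}$)
$x{\left(\frac{83}{58} + \frac{8}{-35},-74 \right)} - g{\left(202 \right)} = - 2 \left(\frac{83}{58} + \frac{8}{-35}\right)^{2} - 202^{2} = - 2 \left(83 \cdot \frac{1}{58} + 8 \left(- \frac{1}{35}\right)\right)^{2} - 40804 = - 2 \left(\frac{83}{58} - \frac{8}{35}\right)^{2} - 40804 = - 2 \left(\frac{2441}{2030}\right)^{2} - 40804 = \left(-2\right) \frac{5958481}{4120900} - 40804 = - \frac{5958481}{2060450} - 40804 = - \frac{84080560281}{2060450}$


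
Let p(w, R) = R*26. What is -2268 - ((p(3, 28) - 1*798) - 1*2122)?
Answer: -76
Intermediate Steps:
p(w, R) = 26*R
-2268 - ((p(3, 28) - 1*798) - 1*2122) = -2268 - ((26*28 - 1*798) - 1*2122) = -2268 - ((728 - 798) - 2122) = -2268 - (-70 - 2122) = -2268 - 1*(-2192) = -2268 + 2192 = -76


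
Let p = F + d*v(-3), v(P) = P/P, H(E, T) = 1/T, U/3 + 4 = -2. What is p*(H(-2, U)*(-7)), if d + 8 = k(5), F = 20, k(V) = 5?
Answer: 119/18 ≈ 6.6111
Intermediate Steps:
U = -18 (U = -12 + 3*(-2) = -12 - 6 = -18)
d = -3 (d = -8 + 5 = -3)
v(P) = 1
p = 17 (p = 20 - 3*1 = 20 - 3 = 17)
p*(H(-2, U)*(-7)) = 17*(-7/(-18)) = 17*(-1/18*(-7)) = 17*(7/18) = 119/18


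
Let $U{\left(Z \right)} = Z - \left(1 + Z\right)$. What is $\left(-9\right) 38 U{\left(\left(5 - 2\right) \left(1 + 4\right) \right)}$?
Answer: $342$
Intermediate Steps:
$U{\left(Z \right)} = -1$ ($U{\left(Z \right)} = Z - \left(1 + Z\right) = -1$)
$\left(-9\right) 38 U{\left(\left(5 - 2\right) \left(1 + 4\right) \right)} = \left(-9\right) 38 \left(-1\right) = \left(-342\right) \left(-1\right) = 342$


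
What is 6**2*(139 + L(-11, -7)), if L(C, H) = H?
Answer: 4752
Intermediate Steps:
6**2*(139 + L(-11, -7)) = 6**2*(139 - 7) = 36*132 = 4752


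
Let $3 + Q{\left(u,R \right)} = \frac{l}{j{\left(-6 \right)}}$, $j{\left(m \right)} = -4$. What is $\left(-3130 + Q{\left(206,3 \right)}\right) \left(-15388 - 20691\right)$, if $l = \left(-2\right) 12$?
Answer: $112819033$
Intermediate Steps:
$l = -24$
$Q{\left(u,R \right)} = 3$ ($Q{\left(u,R \right)} = -3 - \frac{24}{-4} = -3 - -6 = -3 + 6 = 3$)
$\left(-3130 + Q{\left(206,3 \right)}\right) \left(-15388 - 20691\right) = \left(-3130 + 3\right) \left(-15388 - 20691\right) = \left(-3127\right) \left(-36079\right) = 112819033$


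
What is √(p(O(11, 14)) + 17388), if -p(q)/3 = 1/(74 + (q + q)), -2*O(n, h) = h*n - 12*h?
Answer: √33663102/44 ≈ 131.86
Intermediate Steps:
O(n, h) = 6*h - h*n/2 (O(n, h) = -(h*n - 12*h)/2 = -(-12*h + h*n)/2 = 6*h - h*n/2)
p(q) = -3/(74 + 2*q) (p(q) = -3/(74 + (q + q)) = -3/(74 + 2*q))
√(p(O(11, 14)) + 17388) = √(-3/(74 + 2*((½)*14*(12 - 1*11))) + 17388) = √(-3/(74 + 2*((½)*14*(12 - 11))) + 17388) = √(-3/(74 + 2*((½)*14*1)) + 17388) = √(-3/(74 + 2*7) + 17388) = √(-3/(74 + 14) + 17388) = √(-3/88 + 17388) = √(1530141/88) = √33663102/44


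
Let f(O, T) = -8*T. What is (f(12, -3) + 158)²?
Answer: 33124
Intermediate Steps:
(f(12, -3) + 158)² = (-8*(-3) + 158)² = (24 + 158)² = 182² = 33124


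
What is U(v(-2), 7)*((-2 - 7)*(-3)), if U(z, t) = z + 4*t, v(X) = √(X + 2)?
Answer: 756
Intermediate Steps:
v(X) = √(2 + X)
U(v(-2), 7)*((-2 - 7)*(-3)) = (√(2 - 2) + 4*7)*((-2 - 7)*(-3)) = (√0 + 28)*(-9*(-3)) = (0 + 28)*27 = 28*27 = 756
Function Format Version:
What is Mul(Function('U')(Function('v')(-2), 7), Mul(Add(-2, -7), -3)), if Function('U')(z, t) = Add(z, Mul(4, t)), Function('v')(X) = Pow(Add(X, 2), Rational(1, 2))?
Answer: 756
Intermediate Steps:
Function('v')(X) = Pow(Add(2, X), Rational(1, 2))
Mul(Function('U')(Function('v')(-2), 7), Mul(Add(-2, -7), -3)) = Mul(Add(Pow(Add(2, -2), Rational(1, 2)), Mul(4, 7)), Mul(Add(-2, -7), -3)) = Mul(Add(Pow(0, Rational(1, 2)), 28), Mul(-9, -3)) = Mul(Add(0, 28), 27) = Mul(28, 27) = 756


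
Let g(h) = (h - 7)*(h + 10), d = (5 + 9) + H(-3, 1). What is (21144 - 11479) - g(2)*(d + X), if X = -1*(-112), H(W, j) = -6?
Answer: 16865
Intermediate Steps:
d = 8 (d = (5 + 9) - 6 = 14 - 6 = 8)
g(h) = (-7 + h)*(10 + h)
X = 112
(21144 - 11479) - g(2)*(d + X) = (21144 - 11479) - (-70 + 2² + 3*2)*(8 + 112) = 9665 - (-70 + 4 + 6)*120 = 9665 - (-60)*120 = 9665 - 1*(-7200) = 9665 + 7200 = 16865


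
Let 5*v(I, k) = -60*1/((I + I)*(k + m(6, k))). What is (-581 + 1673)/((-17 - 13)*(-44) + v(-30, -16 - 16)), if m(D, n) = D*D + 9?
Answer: 70980/85801 ≈ 0.82726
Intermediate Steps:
m(D, n) = 9 + D**2 (m(D, n) = D**2 + 9 = 9 + D**2)
v(I, k) = -6/(I*(45 + k)) (v(I, k) = (-60*1/((I + I)*(k + (9 + 6**2))))/5 = (-60*1/(2*I*(k + (9 + 36))))/5 = (-60*1/(2*I*(k + 45)))/5 = (-60*1/(2*I*(45 + k)))/5 = (-30/(I*(45 + k)))/5 = -6/(I*(45 + k)))
(-581 + 1673)/((-17 - 13)*(-44) + v(-30, -16 - 16)) = (-581 + 1673)/((-17 - 13)*(-44) - 6/(-30*(45 + (-16 - 16)))) = 1092/(-30*(-44) - 6*(-1/30)/(45 - 32)) = 1092/(1320 - 6*(-1/30)/13) = 1092/(1320 - 6*(-1/30)*1/13) = 1092/(1320 + 1/65) = 1092/(85801/65) = 1092*(65/85801) = 70980/85801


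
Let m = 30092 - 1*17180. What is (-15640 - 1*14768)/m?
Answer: -1267/538 ≈ -2.3550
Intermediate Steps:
m = 12912 (m = 30092 - 17180 = 12912)
(-15640 - 1*14768)/m = (-15640 - 1*14768)/12912 = (-15640 - 14768)*(1/12912) = -30408*1/12912 = -1267/538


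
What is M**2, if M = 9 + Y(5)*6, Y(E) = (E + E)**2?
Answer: 370881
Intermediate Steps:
Y(E) = 4*E**2 (Y(E) = (2*E)**2 = 4*E**2)
M = 609 (M = 9 + (4*5**2)*6 = 9 + (4*25)*6 = 9 + 100*6 = 9 + 600 = 609)
M**2 = 609**2 = 370881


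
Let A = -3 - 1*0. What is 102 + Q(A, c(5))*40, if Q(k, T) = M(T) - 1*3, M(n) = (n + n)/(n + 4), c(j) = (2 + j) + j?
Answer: 42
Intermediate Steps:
c(j) = 2 + 2*j
M(n) = 2*n/(4 + n) (M(n) = (2*n)/(4 + n) = 2*n/(4 + n))
A = -3 (A = -3 + 0 = -3)
Q(k, T) = -3 + 2*T/(4 + T) (Q(k, T) = 2*T/(4 + T) - 1*3 = 2*T/(4 + T) - 3 = -3 + 2*T/(4 + T))
102 + Q(A, c(5))*40 = 102 + ((-12 - (2 + 2*5))/(4 + (2 + 2*5)))*40 = 102 + ((-12 - (2 + 10))/(4 + (2 + 10)))*40 = 102 + ((-12 - 1*12)/(4 + 12))*40 = 102 + ((-12 - 12)/16)*40 = 102 + ((1/16)*(-24))*40 = 102 - 3/2*40 = 102 - 60 = 42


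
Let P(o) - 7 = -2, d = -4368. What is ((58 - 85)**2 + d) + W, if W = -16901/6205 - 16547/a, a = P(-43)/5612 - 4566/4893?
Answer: 746967721597356/52949182345 ≈ 14107.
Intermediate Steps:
P(o) = 5 (P(o) = 7 - 2 = 5)
a = -8533309/9153172 (a = 5/5612 - 4566/4893 = 5*(1/5612) - 4566*1/4893 = 5/5612 - 1522/1631 = -8533309/9153172 ≈ -0.93228)
W = 939649796150811/52949182345 (W = -16901/6205 - 16547/(-8533309/9153172) = -16901*1/6205 - 16547*(-9153172/8533309) = -16901/6205 + 151457537084/8533309 = 939649796150811/52949182345 ≈ 17746.)
((58 - 85)**2 + d) + W = ((58 - 85)**2 - 4368) + 939649796150811/52949182345 = ((-27)**2 - 4368) + 939649796150811/52949182345 = (729 - 4368) + 939649796150811/52949182345 = -3639 + 939649796150811/52949182345 = 746967721597356/52949182345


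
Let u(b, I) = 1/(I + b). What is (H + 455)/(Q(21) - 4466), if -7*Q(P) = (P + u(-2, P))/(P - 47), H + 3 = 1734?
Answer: -1889797/3860757 ≈ -0.48949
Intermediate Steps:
H = 1731 (H = -3 + 1734 = 1731)
Q(P) = -(P + 1/(-2 + P))/(7*(-47 + P)) (Q(P) = -(P + 1/(P - 2))/(7*(P - 47)) = -(P + 1/(-2 + P))/(7*(-47 + P)))
(H + 455)/(Q(21) - 4466) = (1731 + 455)/((-1 - 1*21*(-2 + 21))/(7*(-47 + 21)*(-2 + 21)) - 4466) = 2186/((⅐)*(-1 - 1*21*19)/(-26*19) - 4466) = 2186/((⅐)*(-1/26)*(1/19)*(-1 - 399) - 4466) = 2186/((⅐)*(-1/26)*(1/19)*(-400) - 4466) = 2186/(200/1729 - 4466) = 2186/(-7721514/1729) = 2186*(-1729/7721514) = -1889797/3860757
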